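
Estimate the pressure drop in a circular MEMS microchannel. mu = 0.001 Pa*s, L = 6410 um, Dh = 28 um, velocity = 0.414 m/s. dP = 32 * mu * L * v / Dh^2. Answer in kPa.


Step 1: Convert to SI: L = 6410e-6 m, Dh = 28e-6 m
Step 2: dP = 32 * 0.001 * 6410e-6 * 0.414 / (28e-6)^2
Step 3: dP = 108315.92 Pa
Step 4: Convert to kPa: dP = 108.32 kPa


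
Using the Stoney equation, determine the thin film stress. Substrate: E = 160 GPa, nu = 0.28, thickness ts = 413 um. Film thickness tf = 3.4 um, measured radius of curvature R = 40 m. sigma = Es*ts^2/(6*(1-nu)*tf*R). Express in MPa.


Step 1: Compute numerator: Es * ts^2 = 160 * 413^2 = 27291040 (GPa*um^2)
Step 2: Compute denominator (R in um): 6*(1-nu)*tf*R = 6*0.72*3.4*40e6 = 587520000.0 (um^2)
Step 3: sigma (GPa) = 27291040 / 587520000.0 = 4.6451e-02 GPa
Step 4: Convert to MPa (x1000): sigma = 46.5 MPa


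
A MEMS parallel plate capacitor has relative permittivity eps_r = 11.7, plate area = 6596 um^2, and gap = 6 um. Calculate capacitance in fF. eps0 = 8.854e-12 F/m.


Step 1: Convert area to m^2: A = 6596e-12 m^2
Step 2: Convert gap to m: d = 6e-6 m
Step 3: C = eps0 * eps_r * A / d
C = 8.854e-12 * 11.7 * 6596e-12 / 6e-6
Step 4: Convert to fF (multiply by 1e15).
C = 113.88 fF


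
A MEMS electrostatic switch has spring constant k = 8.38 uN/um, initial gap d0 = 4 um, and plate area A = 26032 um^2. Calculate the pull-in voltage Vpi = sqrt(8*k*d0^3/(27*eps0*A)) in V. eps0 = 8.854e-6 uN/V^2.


Step 1: Compute numerator: 8 * k * d0^3 = 8 * 8.38 * 4^3 = 4290.56
Step 2: Compute denominator: 27 * eps0 * A = 27 * 8.854e-6 * 26032 = 6.223158
Step 3: Vpi = sqrt(4290.56 / 6.223158)
Vpi = 26.26 V


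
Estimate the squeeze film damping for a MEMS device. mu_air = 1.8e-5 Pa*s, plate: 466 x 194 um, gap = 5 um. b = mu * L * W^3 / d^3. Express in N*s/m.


Step 1: Convert to SI.
L = 466e-6 m, W = 194e-6 m, d = 5e-6 m
Step 2: W^3 = (194e-6)^3 = 7.30e-12 m^3
Step 3: d^3 = (5e-6)^3 = 1.25e-16 m^3
Step 4: b = 1.8e-5 * 466e-6 * 7.30e-12 / 1.25e-16
b = 4.90e-04 N*s/m


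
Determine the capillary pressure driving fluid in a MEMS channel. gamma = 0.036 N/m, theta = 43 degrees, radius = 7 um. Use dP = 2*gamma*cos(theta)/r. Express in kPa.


Step 1: cos(43 deg) = 0.7314
Step 2: Convert r to m: r = 7e-6 m
Step 3: dP = 2 * 0.036 * 0.7314 / 7e-6 = 7523.0 Pa
Step 4: Convert Pa to kPa (divide by 1000).
dP = 7.52 kPa


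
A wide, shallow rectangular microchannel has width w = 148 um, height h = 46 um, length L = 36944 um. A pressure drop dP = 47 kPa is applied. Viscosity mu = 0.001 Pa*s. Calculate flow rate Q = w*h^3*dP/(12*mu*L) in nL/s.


Step 1: Convert all dimensions to SI (meters).
w = 148e-6 m, h = 46e-6 m, L = 36944e-6 m, dP = 47e3 Pa
Step 2: Q = w * h^3 * dP / (12 * mu * L)
Q = 148e-6 * (46e-6)^3 * 47e3 / (12 * 0.001 * 36944e-6) = 1.52724217e-09 m^3/s
Step 3: Convert Q from m^3/s to nL/s (1 m^3 = 1e12 nL, so multiply by 1e12).
Q = 1527.242 nL/s


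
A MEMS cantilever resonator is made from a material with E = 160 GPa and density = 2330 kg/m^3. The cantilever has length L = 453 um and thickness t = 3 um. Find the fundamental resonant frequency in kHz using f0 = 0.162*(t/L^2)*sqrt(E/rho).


Step 1: Convert units to SI.
t_SI = 3e-6 m, L_SI = 453e-6 m
Step 2: Calculate sqrt(E/rho).
sqrt(160e9 / 2330) = 8286.71 m/s
Step 3: Compute f0.
f0 = 0.162 * 3e-6 / (453e-6)^2 * 8286.71 = 19625.6 Hz = 19.63 kHz


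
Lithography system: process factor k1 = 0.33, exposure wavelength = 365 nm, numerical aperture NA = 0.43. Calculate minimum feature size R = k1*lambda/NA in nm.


Step 1: Identify values: k1 = 0.33, lambda = 365 nm, NA = 0.43
Step 2: R = k1 * lambda / NA
R = 0.33 * 365 / 0.43
R = 280.1 nm


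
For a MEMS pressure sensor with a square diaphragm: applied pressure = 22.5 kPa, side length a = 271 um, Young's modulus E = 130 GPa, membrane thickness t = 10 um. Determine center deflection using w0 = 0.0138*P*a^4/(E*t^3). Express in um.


Step 1: Convert pressure to compatible units (E is in GPa, so P in GPa).
P = 22.5 kPa = 22.5e-6 GPa
Step 2: Compute numerator: 0.0138 * P * a^4.
a^4 = 271^4 = 5393580481
numerator = 0.0138 * 22.5e-6 * 5393580481 = 1.6747e+03
Step 3: Compute denominator: E * t^3 = 130 * 10^3 = 130000
Step 4: w0 = numerator / denominator = 1.6747e+03 / 130000 = 0.0129 um


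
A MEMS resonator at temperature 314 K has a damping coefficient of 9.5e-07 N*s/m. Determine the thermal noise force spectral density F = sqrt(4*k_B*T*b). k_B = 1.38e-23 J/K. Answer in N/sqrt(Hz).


Step 1: Compute 4 * k_B * T * b
= 4 * 1.38e-23 * 314 * 9.5e-07
= 1.6466e-26 N^2/Hz
Step 2: F_noise = sqrt(1.6466e-26)
F_noise = 1.28e-13 N/sqrt(Hz)


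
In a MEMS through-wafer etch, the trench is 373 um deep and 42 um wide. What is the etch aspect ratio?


Step 1: AR = depth / width
Step 2: AR = 373 / 42
AR = 8.9


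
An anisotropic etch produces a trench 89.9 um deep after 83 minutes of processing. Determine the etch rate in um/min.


Step 1: Etch rate = depth / time
Step 2: rate = 89.9 / 83
rate = 1.083 um/min


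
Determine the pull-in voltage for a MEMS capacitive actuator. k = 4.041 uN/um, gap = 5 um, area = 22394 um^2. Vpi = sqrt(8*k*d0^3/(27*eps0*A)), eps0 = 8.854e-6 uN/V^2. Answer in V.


Step 1: Compute numerator: 8 * k * d0^3 = 8 * 4.041 * 5^3 = 4041.0
Step 2: Compute denominator: 27 * eps0 * A = 27 * 8.854e-6 * 22394 = 5.353465
Step 3: Vpi = sqrt(4041.0 / 5.353465)
Vpi = 27.47 V


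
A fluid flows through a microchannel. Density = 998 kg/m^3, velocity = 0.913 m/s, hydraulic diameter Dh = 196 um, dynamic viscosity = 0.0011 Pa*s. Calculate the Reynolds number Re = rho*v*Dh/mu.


Step 1: Convert Dh to meters: Dh = 196e-6 m
Step 2: Re = rho * v * Dh / mu
Re = 998 * 0.913 * 196e-6 / 0.0011
Re = 162.355


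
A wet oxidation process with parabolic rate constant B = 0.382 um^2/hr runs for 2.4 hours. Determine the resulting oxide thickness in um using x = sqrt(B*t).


Step 1: Compute B*t = 0.382 * 2.4 = 0.9168
Step 2: x = sqrt(0.9168)
x = 0.957 um


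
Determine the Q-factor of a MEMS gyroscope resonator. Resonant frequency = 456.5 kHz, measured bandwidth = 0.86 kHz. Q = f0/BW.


Step 1: Q = f0 / bandwidth
Step 2: Q = 456.5 / 0.86
Q = 530.8


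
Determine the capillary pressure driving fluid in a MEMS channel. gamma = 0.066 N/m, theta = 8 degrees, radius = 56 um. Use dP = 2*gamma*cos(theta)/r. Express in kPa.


Step 1: cos(8 deg) = 0.9903
Step 2: Convert r to m: r = 56e-6 m
Step 3: dP = 2 * 0.066 * 0.9903 / 56e-6 = 2334.3 Pa
Step 4: Convert Pa to kPa (divide by 1000).
dP = 2.33 kPa


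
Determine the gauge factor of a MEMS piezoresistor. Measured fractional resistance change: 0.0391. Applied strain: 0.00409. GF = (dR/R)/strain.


Step 1: Identify values.
dR/R = 0.0391, strain = 0.00409
Step 2: GF = (dR/R) / strain = 0.0391 / 0.00409
GF = 9.6


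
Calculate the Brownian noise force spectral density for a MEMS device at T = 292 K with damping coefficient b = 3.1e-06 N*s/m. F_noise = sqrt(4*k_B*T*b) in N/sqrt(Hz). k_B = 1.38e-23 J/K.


Step 1: Compute 4 * k_B * T * b
= 4 * 1.38e-23 * 292 * 3.1e-06
= 4.9967e-26 N^2/Hz
Step 2: F_noise = sqrt(4.9967e-26)
F_noise = 2.24e-13 N/sqrt(Hz)


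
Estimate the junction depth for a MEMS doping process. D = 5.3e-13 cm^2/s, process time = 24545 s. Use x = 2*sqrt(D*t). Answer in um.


Step 1: Compute D*t = 5.3e-13 * 24545 = 1.300885e-08 cm^2
Step 2: sqrt(D*t) = 1.14056e-04 cm
Step 3: x = 2 * 1.14056e-04 cm = 2.28112e-04 cm
Step 4: Convert to um (1 cm = 1e4 um): x = 2.281 um


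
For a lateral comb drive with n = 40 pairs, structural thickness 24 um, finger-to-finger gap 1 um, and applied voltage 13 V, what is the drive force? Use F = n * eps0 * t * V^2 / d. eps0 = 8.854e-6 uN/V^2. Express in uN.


Step 1: Parameters: n=40, eps0=8.854e-6 uN/V^2, t=24 um, V=13 V, d=1 um
Step 2: V^2 = 169
Step 3: F = 40 * 8.854e-6 * 24 * 169 / 1
F = 1.436 uN


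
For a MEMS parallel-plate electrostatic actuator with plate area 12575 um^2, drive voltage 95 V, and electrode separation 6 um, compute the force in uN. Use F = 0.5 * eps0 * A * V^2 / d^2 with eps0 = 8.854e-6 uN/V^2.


Step 1: Identify parameters.
eps0 = 8.854e-6 uN/V^2, A = 12575 um^2, V = 95 V, d = 6 um
Step 2: Compute V^2 = 95^2 = 9025
Step 3: Compute d^2 = 6^2 = 36
Step 4: F = 0.5 * 8.854e-6 * 12575 * 9025 / 36
F = 13.956 uN


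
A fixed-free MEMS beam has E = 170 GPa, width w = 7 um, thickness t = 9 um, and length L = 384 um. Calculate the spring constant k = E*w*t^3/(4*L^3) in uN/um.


Step 1: Convert E to consistent units (1 GPa = 1000 uN/um^2).
E = 170 GPa = 170000 uN/um^2
Step 2: Compute t^3 = 9^3 = 729
Step 3: Compute L^3 = 384^3 = 56623104
Step 4: k = 170000 * 7 * 729 / (4 * 56623104)
k = 3.8302 uN/um


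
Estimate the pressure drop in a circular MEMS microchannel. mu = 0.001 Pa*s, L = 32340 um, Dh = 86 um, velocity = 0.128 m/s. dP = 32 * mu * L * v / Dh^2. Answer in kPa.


Step 1: Convert to SI: L = 32340e-6 m, Dh = 86e-6 m
Step 2: dP = 32 * 0.001 * 32340e-6 * 0.128 / (86e-6)^2
Step 3: dP = 17910.31 Pa
Step 4: Convert to kPa: dP = 17.91 kPa


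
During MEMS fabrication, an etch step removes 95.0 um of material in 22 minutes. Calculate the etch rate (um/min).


Step 1: Etch rate = depth / time
Step 2: rate = 95.0 / 22
rate = 4.318 um/min


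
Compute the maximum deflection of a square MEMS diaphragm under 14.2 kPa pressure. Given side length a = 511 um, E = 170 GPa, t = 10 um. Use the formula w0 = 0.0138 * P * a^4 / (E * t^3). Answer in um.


Step 1: Convert pressure to compatible units (E is in GPa, so P in GPa).
P = 14.2 kPa = 14.2e-6 GPa
Step 2: Compute numerator: 0.0138 * P * a^4.
a^4 = 511^4 = 68184176641
numerator = 0.0138 * 14.2e-6 * 68184176641 = 1.3361e+04
Step 3: Compute denominator: E * t^3 = 170 * 10^3 = 170000
Step 4: w0 = numerator / denominator = 1.3361e+04 / 170000 = 0.0786 um


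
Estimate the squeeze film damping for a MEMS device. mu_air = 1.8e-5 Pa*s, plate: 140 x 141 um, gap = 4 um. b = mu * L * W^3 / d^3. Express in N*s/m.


Step 1: Convert to SI.
L = 140e-6 m, W = 141e-6 m, d = 4e-6 m
Step 2: W^3 = (141e-6)^3 = 2.80e-12 m^3
Step 3: d^3 = (4e-6)^3 = 6.40e-17 m^3
Step 4: b = 1.8e-5 * 140e-6 * 2.80e-12 / 6.40e-17
b = 1.10e-04 N*s/m


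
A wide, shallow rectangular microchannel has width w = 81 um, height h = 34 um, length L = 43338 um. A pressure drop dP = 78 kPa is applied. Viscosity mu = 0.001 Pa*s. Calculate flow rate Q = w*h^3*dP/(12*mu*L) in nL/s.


Step 1: Convert all dimensions to SI (meters).
w = 81e-6 m, h = 34e-6 m, L = 43338e-6 m, dP = 78e3 Pa
Step 2: Q = w * h^3 * dP / (12 * mu * L)
Q = 81e-6 * (34e-6)^3 * 78e3 / (12 * 0.001 * 43338e-6) = 4.7749218e-10 m^3/s
Step 3: Convert Q from m^3/s to nL/s (1 m^3 = 1e12 nL, so multiply by 1e12).
Q = 477.492 nL/s


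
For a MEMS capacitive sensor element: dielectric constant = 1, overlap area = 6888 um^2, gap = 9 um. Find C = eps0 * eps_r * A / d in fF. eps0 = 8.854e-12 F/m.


Step 1: Convert area to m^2: A = 6888e-12 m^2
Step 2: Convert gap to m: d = 9e-6 m
Step 3: C = eps0 * eps_r * A / d
C = 8.854e-12 * 1 * 6888e-12 / 9e-6
Step 4: Convert to fF (multiply by 1e15).
C = 6.78 fF


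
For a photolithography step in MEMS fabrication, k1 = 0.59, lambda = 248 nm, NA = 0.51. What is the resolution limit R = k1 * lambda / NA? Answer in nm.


Step 1: Identify values: k1 = 0.59, lambda = 248 nm, NA = 0.51
Step 2: R = k1 * lambda / NA
R = 0.59 * 248 / 0.51
R = 286.9 nm


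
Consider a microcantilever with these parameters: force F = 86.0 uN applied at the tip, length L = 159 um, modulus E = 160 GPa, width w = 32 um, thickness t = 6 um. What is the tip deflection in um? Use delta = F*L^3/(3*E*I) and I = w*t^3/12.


Step 1: Calculate the second moment of area.
I = w * t^3 / 12 = 32 * 6^3 / 12 = 576.0 um^4
Step 2: Convert E to consistent units (1 GPa = 1000 uN/um^2).
E = 160 GPa = 160000 uN/um^2
Step 3: Calculate tip deflection.
delta = F * L^3 / (3 * E * I)
delta = 86.0 * 159^3 / (3 * 160000 * 576.0)
delta = 1.2503 um


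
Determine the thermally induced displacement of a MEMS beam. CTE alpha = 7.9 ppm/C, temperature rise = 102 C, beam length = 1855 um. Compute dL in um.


Step 1: Convert CTE: alpha = 7.9 ppm/C = 7.9e-6 /C
Step 2: dL = 7.9e-6 * 102 * 1855
dL = 1.4948 um


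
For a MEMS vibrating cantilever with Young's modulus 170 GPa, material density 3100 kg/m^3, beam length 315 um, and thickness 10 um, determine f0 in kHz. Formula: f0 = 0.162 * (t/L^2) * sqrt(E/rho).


Step 1: Convert units to SI.
t_SI = 10e-6 m, L_SI = 315e-6 m
Step 2: Calculate sqrt(E/rho).
sqrt(170e9 / 3100) = 7405.32 m/s
Step 3: Compute f0.
f0 = 0.162 * 10e-6 / (315e-6)^2 * 7405.32 = 120903.2 Hz = 120.9 kHz


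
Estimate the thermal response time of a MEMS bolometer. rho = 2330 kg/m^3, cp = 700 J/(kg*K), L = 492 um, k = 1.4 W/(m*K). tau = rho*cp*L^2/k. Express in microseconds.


Step 1: Convert L to m: L = 492e-6 m
Step 2: L^2 = (492e-6)^2 = 2.42064e-07 m^2
Step 3: tau = 2330 * 700 * 2.42064e-07 / 1.4 = 2.8200456e-01 s
Step 4: Convert to microseconds (multiply by 1e6).
tau = 282004.56 us


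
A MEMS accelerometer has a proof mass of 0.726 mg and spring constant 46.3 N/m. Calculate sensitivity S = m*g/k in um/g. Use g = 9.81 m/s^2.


Step 1: Convert mass: m = 0.726 mg = 7.26e-07 kg
Step 2: S = m * g / k = 7.26e-07 * 9.81 / 46.3
Step 3: S = 1.54e-07 m/g
Step 4: Convert to um/g: S = 0.154 um/g


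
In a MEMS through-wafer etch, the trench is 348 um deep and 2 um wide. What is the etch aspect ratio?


Step 1: AR = depth / width
Step 2: AR = 348 / 2
AR = 174.0


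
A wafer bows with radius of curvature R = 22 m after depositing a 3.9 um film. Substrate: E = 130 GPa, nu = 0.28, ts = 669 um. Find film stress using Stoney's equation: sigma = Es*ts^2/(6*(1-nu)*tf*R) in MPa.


Step 1: Compute numerator: Es * ts^2 = 130 * 669^2 = 58182930 (GPa*um^2)
Step 2: Compute denominator (R in um): 6*(1-nu)*tf*R = 6*0.72*3.9*22e6 = 370656000.0 (um^2)
Step 3: sigma (GPa) = 58182930 / 370656000.0 = 1.56973e-01 GPa
Step 4: Convert to MPa (x1000): sigma = 157.0 MPa


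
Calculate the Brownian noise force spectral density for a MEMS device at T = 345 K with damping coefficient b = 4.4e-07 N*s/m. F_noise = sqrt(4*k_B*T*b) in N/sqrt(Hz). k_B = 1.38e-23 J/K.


Step 1: Compute 4 * k_B * T * b
= 4 * 1.38e-23 * 345 * 4.4e-07
= 8.3794e-27 N^2/Hz
Step 2: F_noise = sqrt(8.3794e-27)
F_noise = 9.15e-14 N/sqrt(Hz)


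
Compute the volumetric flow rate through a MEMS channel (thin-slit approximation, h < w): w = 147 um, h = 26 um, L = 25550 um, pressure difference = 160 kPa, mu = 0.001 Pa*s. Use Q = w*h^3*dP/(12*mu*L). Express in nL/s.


Step 1: Convert all dimensions to SI (meters).
w = 147e-6 m, h = 26e-6 m, L = 25550e-6 m, dP = 160e3 Pa
Step 2: Q = w * h^3 * dP / (12 * mu * L)
Q = 147e-6 * (26e-6)^3 * 160e3 / (12 * 0.001 * 25550e-6) = 1.34829589e-09 m^3/s
Step 3: Convert Q from m^3/s to nL/s (1 m^3 = 1e12 nL, so multiply by 1e12).
Q = 1348.296 nL/s


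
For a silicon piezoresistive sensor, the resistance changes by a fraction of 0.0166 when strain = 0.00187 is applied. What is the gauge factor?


Step 1: Identify values.
dR/R = 0.0166, strain = 0.00187
Step 2: GF = (dR/R) / strain = 0.0166 / 0.00187
GF = 8.9


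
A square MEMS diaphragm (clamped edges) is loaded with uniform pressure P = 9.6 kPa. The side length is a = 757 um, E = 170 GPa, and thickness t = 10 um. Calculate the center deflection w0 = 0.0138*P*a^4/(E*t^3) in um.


Step 1: Convert pressure to compatible units (E is in GPa, so P in GPa).
P = 9.6 kPa = 9.6e-6 GPa
Step 2: Compute numerator: 0.0138 * P * a^4.
a^4 = 757^4 = 328385156401
numerator = 0.0138 * 9.6e-6 * 328385156401 = 4.35045e+04
Step 3: Compute denominator: E * t^3 = 170 * 10^3 = 170000
Step 4: w0 = numerator / denominator = 4.35045e+04 / 170000 = 0.2559 um


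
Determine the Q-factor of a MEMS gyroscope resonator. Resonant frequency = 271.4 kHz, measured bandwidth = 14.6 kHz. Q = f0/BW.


Step 1: Q = f0 / bandwidth
Step 2: Q = 271.4 / 14.6
Q = 18.6


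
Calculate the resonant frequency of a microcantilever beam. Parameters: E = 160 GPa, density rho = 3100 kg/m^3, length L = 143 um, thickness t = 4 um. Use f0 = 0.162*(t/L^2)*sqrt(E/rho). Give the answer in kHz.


Step 1: Convert units to SI.
t_SI = 4e-6 m, L_SI = 143e-6 m
Step 2: Calculate sqrt(E/rho).
sqrt(160e9 / 3100) = 7184.21 m/s
Step 3: Compute f0.
f0 = 0.162 * 4e-6 / (143e-6)^2 * 7184.21 = 227657.5 Hz = 227.66 kHz


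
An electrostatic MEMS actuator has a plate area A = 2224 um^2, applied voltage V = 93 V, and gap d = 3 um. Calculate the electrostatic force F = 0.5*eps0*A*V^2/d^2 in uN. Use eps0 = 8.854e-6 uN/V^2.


Step 1: Identify parameters.
eps0 = 8.854e-6 uN/V^2, A = 2224 um^2, V = 93 V, d = 3 um
Step 2: Compute V^2 = 93^2 = 8649
Step 3: Compute d^2 = 3^2 = 9
Step 4: F = 0.5 * 8.854e-6 * 2224 * 8649 / 9
F = 9.462 uN


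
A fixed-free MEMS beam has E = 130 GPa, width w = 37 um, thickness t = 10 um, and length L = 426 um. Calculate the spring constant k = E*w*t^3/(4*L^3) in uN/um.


Step 1: Convert E to consistent units (1 GPa = 1000 uN/um^2).
E = 130 GPa = 130000 uN/um^2
Step 2: Compute t^3 = 10^3 = 1000
Step 3: Compute L^3 = 426^3 = 77308776
Step 4: k = 130000 * 37 * 1000 / (4 * 77308776)
k = 15.5545 uN/um


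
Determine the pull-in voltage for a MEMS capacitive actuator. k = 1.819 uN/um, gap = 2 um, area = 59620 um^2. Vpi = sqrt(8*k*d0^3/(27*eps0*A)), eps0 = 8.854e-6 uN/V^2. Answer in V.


Step 1: Compute numerator: 8 * k * d0^3 = 8 * 1.819 * 2^3 = 116.416
Step 2: Compute denominator: 27 * eps0 * A = 27 * 8.854e-6 * 59620 = 14.252638
Step 3: Vpi = sqrt(116.416 / 14.252638)
Vpi = 2.86 V


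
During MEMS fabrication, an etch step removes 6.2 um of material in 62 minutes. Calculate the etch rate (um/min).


Step 1: Etch rate = depth / time
Step 2: rate = 6.2 / 62
rate = 0.1 um/min


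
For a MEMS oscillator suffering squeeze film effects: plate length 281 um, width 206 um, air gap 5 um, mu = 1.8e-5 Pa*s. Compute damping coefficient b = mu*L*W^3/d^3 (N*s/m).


Step 1: Convert to SI.
L = 281e-6 m, W = 206e-6 m, d = 5e-6 m
Step 2: W^3 = (206e-6)^3 = 8.74e-12 m^3
Step 3: d^3 = (5e-6)^3 = 1.25e-16 m^3
Step 4: b = 1.8e-5 * 281e-6 * 8.74e-12 / 1.25e-16
b = 3.54e-04 N*s/m


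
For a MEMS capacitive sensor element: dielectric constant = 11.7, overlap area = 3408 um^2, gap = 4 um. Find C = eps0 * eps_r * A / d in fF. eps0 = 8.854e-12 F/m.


Step 1: Convert area to m^2: A = 3408e-12 m^2
Step 2: Convert gap to m: d = 4e-6 m
Step 3: C = eps0 * eps_r * A / d
C = 8.854e-12 * 11.7 * 3408e-12 / 4e-6
Step 4: Convert to fF (multiply by 1e15).
C = 88.26 fF


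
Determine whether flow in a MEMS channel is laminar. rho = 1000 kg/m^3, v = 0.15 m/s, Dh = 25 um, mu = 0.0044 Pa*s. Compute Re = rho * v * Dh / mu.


Step 1: Convert Dh to meters: Dh = 25e-6 m
Step 2: Re = rho * v * Dh / mu
Re = 1000 * 0.15 * 25e-6 / 0.0044
Re = 0.852
Since Re = 0.852 is below ~2300, the flow is laminar.


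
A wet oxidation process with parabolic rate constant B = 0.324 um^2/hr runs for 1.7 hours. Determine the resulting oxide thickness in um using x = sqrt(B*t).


Step 1: Compute B*t = 0.324 * 1.7 = 0.5508
Step 2: x = sqrt(0.5508)
x = 0.742 um


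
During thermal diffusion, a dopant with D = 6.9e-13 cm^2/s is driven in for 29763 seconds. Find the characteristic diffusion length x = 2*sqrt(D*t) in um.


Step 1: Compute D*t = 6.9e-13 * 29763 = 2.053647e-08 cm^2
Step 2: sqrt(D*t) = 1.43306e-04 cm
Step 3: x = 2 * 1.43306e-04 cm = 2.86612e-04 cm
Step 4: Convert to um (1 cm = 1e4 um): x = 2.866 um


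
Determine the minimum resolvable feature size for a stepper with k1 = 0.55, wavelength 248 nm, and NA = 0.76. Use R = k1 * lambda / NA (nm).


Step 1: Identify values: k1 = 0.55, lambda = 248 nm, NA = 0.76
Step 2: R = k1 * lambda / NA
R = 0.55 * 248 / 0.76
R = 179.5 nm


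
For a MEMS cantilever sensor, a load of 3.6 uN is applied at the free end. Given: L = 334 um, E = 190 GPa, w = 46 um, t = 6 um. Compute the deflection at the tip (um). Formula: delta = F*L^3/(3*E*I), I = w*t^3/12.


Step 1: Calculate the second moment of area.
I = w * t^3 / 12 = 46 * 6^3 / 12 = 828.0 um^4
Step 2: Convert E to consistent units (1 GPa = 1000 uN/um^2).
E = 190 GPa = 190000 uN/um^2
Step 3: Calculate tip deflection.
delta = F * L^3 / (3 * E * I)
delta = 3.6 * 334^3 / (3 * 190000 * 828.0)
delta = 0.2842 um


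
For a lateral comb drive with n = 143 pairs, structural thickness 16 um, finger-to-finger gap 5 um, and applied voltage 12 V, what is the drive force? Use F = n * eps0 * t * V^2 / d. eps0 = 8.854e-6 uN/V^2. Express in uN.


Step 1: Parameters: n=143, eps0=8.854e-6 uN/V^2, t=16 um, V=12 V, d=5 um
Step 2: V^2 = 144
Step 3: F = 143 * 8.854e-6 * 16 * 144 / 5
F = 0.583 uN


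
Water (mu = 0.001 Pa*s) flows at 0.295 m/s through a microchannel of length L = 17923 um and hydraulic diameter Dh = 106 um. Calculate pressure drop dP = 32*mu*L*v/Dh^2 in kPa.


Step 1: Convert to SI: L = 17923e-6 m, Dh = 106e-6 m
Step 2: dP = 32 * 0.001 * 17923e-6 * 0.295 / (106e-6)^2
Step 3: dP = 15058.13 Pa
Step 4: Convert to kPa: dP = 15.06 kPa


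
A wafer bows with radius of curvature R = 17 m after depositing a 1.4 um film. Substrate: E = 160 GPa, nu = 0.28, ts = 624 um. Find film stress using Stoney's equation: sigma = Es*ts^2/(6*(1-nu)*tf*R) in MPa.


Step 1: Compute numerator: Es * ts^2 = 160 * 624^2 = 62300160 (GPa*um^2)
Step 2: Compute denominator (R in um): 6*(1-nu)*tf*R = 6*0.72*1.4*17e6 = 102816000.0 (um^2)
Step 3: sigma (GPa) = 62300160 / 102816000.0 = 6.05938e-01 GPa
Step 4: Convert to MPa (x1000): sigma = 605.9 MPa


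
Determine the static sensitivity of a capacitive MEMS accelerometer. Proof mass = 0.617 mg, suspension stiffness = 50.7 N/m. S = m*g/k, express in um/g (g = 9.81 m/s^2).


Step 1: Convert mass: m = 0.617 mg = 6.17e-07 kg
Step 2: S = m * g / k = 6.17e-07 * 9.81 / 50.7
Step 3: S = 1.19e-07 m/g
Step 4: Convert to um/g: S = 0.119 um/g


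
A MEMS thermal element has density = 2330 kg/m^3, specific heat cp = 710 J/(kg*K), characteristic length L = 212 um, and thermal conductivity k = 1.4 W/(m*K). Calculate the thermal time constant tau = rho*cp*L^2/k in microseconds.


Step 1: Convert L to m: L = 212e-6 m
Step 2: L^2 = (212e-6)^2 = 4.4944e-08 m^2
Step 3: tau = 2330 * 710 * 4.4944e-08 / 1.4 = 5.310775657e-02 s
Step 4: Convert to microseconds (multiply by 1e6).
tau = 53107.757 us


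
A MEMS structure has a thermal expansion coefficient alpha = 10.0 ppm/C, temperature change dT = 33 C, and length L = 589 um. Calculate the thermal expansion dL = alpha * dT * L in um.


Step 1: Convert CTE: alpha = 10.0 ppm/C = 10.0e-6 /C
Step 2: dL = 10.0e-6 * 33 * 589
dL = 0.1944 um


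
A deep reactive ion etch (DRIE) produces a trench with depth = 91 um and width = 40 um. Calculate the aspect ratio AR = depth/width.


Step 1: AR = depth / width
Step 2: AR = 91 / 40
AR = 2.3


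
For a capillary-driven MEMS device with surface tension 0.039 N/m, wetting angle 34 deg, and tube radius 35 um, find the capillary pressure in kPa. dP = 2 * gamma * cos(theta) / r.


Step 1: cos(34 deg) = 0.829
Step 2: Convert r to m: r = 35e-6 m
Step 3: dP = 2 * 0.039 * 0.829 / 35e-6 = 1847.5 Pa
Step 4: Convert Pa to kPa (divide by 1000).
dP = 1.85 kPa


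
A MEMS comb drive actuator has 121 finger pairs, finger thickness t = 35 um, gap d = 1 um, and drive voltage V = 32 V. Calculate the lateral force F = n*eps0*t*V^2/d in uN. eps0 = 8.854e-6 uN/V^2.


Step 1: Parameters: n=121, eps0=8.854e-6 uN/V^2, t=35 um, V=32 V, d=1 um
Step 2: V^2 = 1024
Step 3: F = 121 * 8.854e-6 * 35 * 1024 / 1
F = 38.397 uN


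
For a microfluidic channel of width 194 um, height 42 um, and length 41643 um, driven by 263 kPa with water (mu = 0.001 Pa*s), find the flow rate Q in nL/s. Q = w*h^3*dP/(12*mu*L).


Step 1: Convert all dimensions to SI (meters).
w = 194e-6 m, h = 42e-6 m, L = 41643e-6 m, dP = 263e3 Pa
Step 2: Q = w * h^3 * dP / (12 * mu * L)
Q = 194e-6 * (42e-6)^3 * 263e3 / (12 * 0.001 * 41643e-6) = 7.56453253e-09 m^3/s
Step 3: Convert Q from m^3/s to nL/s (1 m^3 = 1e12 nL, so multiply by 1e12).
Q = 7564.533 nL/s


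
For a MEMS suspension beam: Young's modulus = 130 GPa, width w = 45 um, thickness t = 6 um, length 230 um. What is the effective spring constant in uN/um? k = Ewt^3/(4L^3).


Step 1: Convert E to consistent units (1 GPa = 1000 uN/um^2).
E = 130 GPa = 130000 uN/um^2
Step 2: Compute t^3 = 6^3 = 216
Step 3: Compute L^3 = 230^3 = 12167000
Step 4: k = 130000 * 45 * 216 / (4 * 12167000)
k = 25.9637 uN/um


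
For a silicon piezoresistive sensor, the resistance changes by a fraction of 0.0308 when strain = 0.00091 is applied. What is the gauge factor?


Step 1: Identify values.
dR/R = 0.0308, strain = 0.00091
Step 2: GF = (dR/R) / strain = 0.0308 / 0.00091
GF = 33.8


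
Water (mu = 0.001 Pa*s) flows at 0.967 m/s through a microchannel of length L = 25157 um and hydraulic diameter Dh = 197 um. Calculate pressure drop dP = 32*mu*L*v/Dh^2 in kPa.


Step 1: Convert to SI: L = 25157e-6 m, Dh = 197e-6 m
Step 2: dP = 32 * 0.001 * 25157e-6 * 0.967 / (197e-6)^2
Step 3: dP = 20058.70 Pa
Step 4: Convert to kPa: dP = 20.06 kPa


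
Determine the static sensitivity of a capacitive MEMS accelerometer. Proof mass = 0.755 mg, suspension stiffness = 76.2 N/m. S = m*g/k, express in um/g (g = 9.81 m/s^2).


Step 1: Convert mass: m = 0.755 mg = 7.55e-07 kg
Step 2: S = m * g / k = 7.55e-07 * 9.81 / 76.2
Step 3: S = 9.72e-08 m/g
Step 4: Convert to um/g: S = 0.097 um/g


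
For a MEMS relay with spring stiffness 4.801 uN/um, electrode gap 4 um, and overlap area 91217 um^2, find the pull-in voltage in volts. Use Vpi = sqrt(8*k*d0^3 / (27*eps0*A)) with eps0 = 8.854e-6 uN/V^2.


Step 1: Compute numerator: 8 * k * d0^3 = 8 * 4.801 * 4^3 = 2458.112
Step 2: Compute denominator: 27 * eps0 * A = 27 * 8.854e-6 * 91217 = 21.806154
Step 3: Vpi = sqrt(2458.112 / 21.806154)
Vpi = 10.62 V


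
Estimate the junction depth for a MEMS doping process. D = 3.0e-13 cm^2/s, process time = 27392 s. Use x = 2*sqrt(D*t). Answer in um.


Step 1: Compute D*t = 3.0e-13 * 27392 = 8.2176e-09 cm^2
Step 2: sqrt(D*t) = 9.0651e-05 cm
Step 3: x = 2 * 9.0651e-05 cm = 1.81302e-04 cm
Step 4: Convert to um (1 cm = 1e4 um): x = 1.813 um


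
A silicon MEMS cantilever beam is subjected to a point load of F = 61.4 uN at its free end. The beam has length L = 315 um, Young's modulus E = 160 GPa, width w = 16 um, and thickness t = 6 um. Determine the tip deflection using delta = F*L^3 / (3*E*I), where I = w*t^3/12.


Step 1: Calculate the second moment of area.
I = w * t^3 / 12 = 16 * 6^3 / 12 = 288.0 um^4
Step 2: Convert E to consistent units (1 GPa = 1000 uN/um^2).
E = 160 GPa = 160000 uN/um^2
Step 3: Calculate tip deflection.
delta = F * L^3 / (3 * E * I)
delta = 61.4 * 315^3 / (3 * 160000 * 288.0)
delta = 13.8825 um


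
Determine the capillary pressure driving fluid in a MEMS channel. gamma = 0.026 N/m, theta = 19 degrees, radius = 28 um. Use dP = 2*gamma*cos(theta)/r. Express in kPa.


Step 1: cos(19 deg) = 0.9455
Step 2: Convert r to m: r = 28e-6 m
Step 3: dP = 2 * 0.026 * 0.9455 / 28e-6 = 1755.9 Pa
Step 4: Convert Pa to kPa (divide by 1000).
dP = 1.76 kPa


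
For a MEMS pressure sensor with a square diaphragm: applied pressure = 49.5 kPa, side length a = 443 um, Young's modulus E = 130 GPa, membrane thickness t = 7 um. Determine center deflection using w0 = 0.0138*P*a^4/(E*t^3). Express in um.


Step 1: Convert pressure to compatible units (E is in GPa, so P in GPa).
P = 49.5 kPa = 49.5e-6 GPa
Step 2: Compute numerator: 0.0138 * P * a^4.
a^4 = 443^4 = 38513670001
numerator = 0.0138 * 49.5e-6 * 38513670001 = 2.631e+04
Step 3: Compute denominator: E * t^3 = 130 * 7^3 = 44590
Step 4: w0 = numerator / denominator = 2.631e+04 / 44590 = 0.59 um


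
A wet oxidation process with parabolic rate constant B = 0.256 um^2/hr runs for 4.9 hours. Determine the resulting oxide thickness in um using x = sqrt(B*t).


Step 1: Compute B*t = 0.256 * 4.9 = 1.2544
Step 2: x = sqrt(1.2544)
x = 1.12 um


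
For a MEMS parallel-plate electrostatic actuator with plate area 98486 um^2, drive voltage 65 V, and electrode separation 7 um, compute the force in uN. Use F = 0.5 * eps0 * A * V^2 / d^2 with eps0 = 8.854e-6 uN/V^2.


Step 1: Identify parameters.
eps0 = 8.854e-6 uN/V^2, A = 98486 um^2, V = 65 V, d = 7 um
Step 2: Compute V^2 = 65^2 = 4225
Step 3: Compute d^2 = 7^2 = 49
Step 4: F = 0.5 * 8.854e-6 * 98486 * 4225 / 49
F = 37.594 uN


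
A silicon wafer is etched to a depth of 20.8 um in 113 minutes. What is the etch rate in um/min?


Step 1: Etch rate = depth / time
Step 2: rate = 20.8 / 113
rate = 0.184 um/min


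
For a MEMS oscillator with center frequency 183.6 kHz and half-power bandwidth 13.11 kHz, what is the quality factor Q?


Step 1: Q = f0 / bandwidth
Step 2: Q = 183.6 / 13.11
Q = 14.0


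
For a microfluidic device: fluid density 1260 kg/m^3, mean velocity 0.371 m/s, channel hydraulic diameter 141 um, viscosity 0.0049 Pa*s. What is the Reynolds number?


Step 1: Convert Dh to meters: Dh = 141e-6 m
Step 2: Re = rho * v * Dh / mu
Re = 1260 * 0.371 * 141e-6 / 0.0049
Re = 13.451


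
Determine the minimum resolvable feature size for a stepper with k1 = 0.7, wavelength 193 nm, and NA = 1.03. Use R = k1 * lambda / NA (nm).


Step 1: Identify values: k1 = 0.7, lambda = 193 nm, NA = 1.03
Step 2: R = k1 * lambda / NA
R = 0.7 * 193 / 1.03
R = 131.2 nm


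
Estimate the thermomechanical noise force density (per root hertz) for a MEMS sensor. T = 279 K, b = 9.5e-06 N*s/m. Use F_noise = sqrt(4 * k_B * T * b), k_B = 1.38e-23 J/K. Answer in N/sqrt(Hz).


Step 1: Compute 4 * k_B * T * b
= 4 * 1.38e-23 * 279 * 9.5e-06
= 1.4631e-25 N^2/Hz
Step 2: F_noise = sqrt(1.4631e-25)
F_noise = 3.83e-13 N/sqrt(Hz)


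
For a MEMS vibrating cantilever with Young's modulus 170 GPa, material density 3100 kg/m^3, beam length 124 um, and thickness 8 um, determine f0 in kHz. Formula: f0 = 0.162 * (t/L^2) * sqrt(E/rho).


Step 1: Convert units to SI.
t_SI = 8e-6 m, L_SI = 124e-6 m
Step 2: Calculate sqrt(E/rho).
sqrt(170e9 / 3100) = 7405.32 m/s
Step 3: Compute f0.
f0 = 0.162 * 8e-6 / (124e-6)^2 * 7405.32 = 624173.7 Hz = 624.17 kHz


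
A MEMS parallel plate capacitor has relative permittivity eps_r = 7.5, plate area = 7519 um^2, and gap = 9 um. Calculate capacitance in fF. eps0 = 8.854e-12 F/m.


Step 1: Convert area to m^2: A = 7519e-12 m^2
Step 2: Convert gap to m: d = 9e-6 m
Step 3: C = eps0 * eps_r * A / d
C = 8.854e-12 * 7.5 * 7519e-12 / 9e-6
Step 4: Convert to fF (multiply by 1e15).
C = 55.48 fF


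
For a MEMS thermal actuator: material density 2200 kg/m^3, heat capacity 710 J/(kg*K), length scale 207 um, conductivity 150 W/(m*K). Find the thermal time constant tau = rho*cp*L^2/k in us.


Step 1: Convert L to m: L = 207e-6 m
Step 2: L^2 = (207e-6)^2 = 4.2849e-08 m^2
Step 3: tau = 2200 * 710 * 4.2849e-08 / 150 = 4.4620092e-04 s
Step 4: Convert to microseconds (multiply by 1e6).
tau = 446.201 us


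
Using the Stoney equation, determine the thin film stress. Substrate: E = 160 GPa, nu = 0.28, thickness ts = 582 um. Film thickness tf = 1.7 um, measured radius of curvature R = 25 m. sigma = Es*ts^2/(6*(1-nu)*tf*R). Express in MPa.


Step 1: Compute numerator: Es * ts^2 = 160 * 582^2 = 54195840 (GPa*um^2)
Step 2: Compute denominator (R in um): 6*(1-nu)*tf*R = 6*0.72*1.7*25e6 = 183600000.0 (um^2)
Step 3: sigma (GPa) = 54195840 / 183600000.0 = 2.95184e-01 GPa
Step 4: Convert to MPa (x1000): sigma = 295.2 MPa


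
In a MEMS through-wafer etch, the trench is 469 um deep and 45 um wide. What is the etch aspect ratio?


Step 1: AR = depth / width
Step 2: AR = 469 / 45
AR = 10.4


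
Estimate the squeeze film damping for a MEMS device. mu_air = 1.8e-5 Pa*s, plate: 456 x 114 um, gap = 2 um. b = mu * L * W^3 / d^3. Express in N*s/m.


Step 1: Convert to SI.
L = 456e-6 m, W = 114e-6 m, d = 2e-6 m
Step 2: W^3 = (114e-6)^3 = 1.48e-12 m^3
Step 3: d^3 = (2e-6)^3 = 8.00e-18 m^3
Step 4: b = 1.8e-5 * 456e-6 * 1.48e-12 / 8.00e-18
b = 1.52e-03 N*s/m


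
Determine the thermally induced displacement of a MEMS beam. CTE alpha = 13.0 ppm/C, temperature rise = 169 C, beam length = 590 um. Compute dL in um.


Step 1: Convert CTE: alpha = 13.0 ppm/C = 13.0e-6 /C
Step 2: dL = 13.0e-6 * 169 * 590
dL = 1.2962 um


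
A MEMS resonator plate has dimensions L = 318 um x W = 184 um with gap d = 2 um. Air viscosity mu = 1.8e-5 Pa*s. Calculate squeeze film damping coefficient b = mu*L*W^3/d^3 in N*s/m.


Step 1: Convert to SI.
L = 318e-6 m, W = 184e-6 m, d = 2e-6 m
Step 2: W^3 = (184e-6)^3 = 6.23e-12 m^3
Step 3: d^3 = (2e-6)^3 = 8.00e-18 m^3
Step 4: b = 1.8e-5 * 318e-6 * 6.23e-12 / 8.00e-18
b = 4.46e-03 N*s/m


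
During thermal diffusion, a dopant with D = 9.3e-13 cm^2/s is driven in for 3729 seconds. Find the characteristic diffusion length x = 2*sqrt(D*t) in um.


Step 1: Compute D*t = 9.3e-13 * 3729 = 3.46797e-09 cm^2
Step 2: sqrt(D*t) = 5.88895e-05 cm
Step 3: x = 2 * 5.88895e-05 cm = 1.17779e-04 cm
Step 4: Convert to um (1 cm = 1e4 um): x = 1.178 um


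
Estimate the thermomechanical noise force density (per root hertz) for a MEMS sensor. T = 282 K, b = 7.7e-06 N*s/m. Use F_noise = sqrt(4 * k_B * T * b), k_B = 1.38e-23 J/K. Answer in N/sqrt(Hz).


Step 1: Compute 4 * k_B * T * b
= 4 * 1.38e-23 * 282 * 7.7e-06
= 1.1986e-25 N^2/Hz
Step 2: F_noise = sqrt(1.1986e-25)
F_noise = 3.46e-13 N/sqrt(Hz)


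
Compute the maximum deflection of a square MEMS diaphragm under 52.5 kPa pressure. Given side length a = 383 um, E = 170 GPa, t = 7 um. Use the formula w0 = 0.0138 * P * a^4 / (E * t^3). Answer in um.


Step 1: Convert pressure to compatible units (E is in GPa, so P in GPa).
P = 52.5 kPa = 52.5e-6 GPa
Step 2: Compute numerator: 0.0138 * P * a^4.
a^4 = 383^4 = 21517662721
numerator = 0.0138 * 52.5e-6 * 21517662721 = 1.55895e+04
Step 3: Compute denominator: E * t^3 = 170 * 7^3 = 58310
Step 4: w0 = numerator / denominator = 1.55895e+04 / 58310 = 0.2674 um


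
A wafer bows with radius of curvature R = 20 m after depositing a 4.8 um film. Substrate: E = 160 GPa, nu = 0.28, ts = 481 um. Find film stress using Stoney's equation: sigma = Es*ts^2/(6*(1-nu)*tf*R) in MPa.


Step 1: Compute numerator: Es * ts^2 = 160 * 481^2 = 37017760 (GPa*um^2)
Step 2: Compute denominator (R in um): 6*(1-nu)*tf*R = 6*0.72*4.8*20e6 = 414720000.0 (um^2)
Step 3: sigma (GPa) = 37017760 / 414720000.0 = 8.926e-02 GPa
Step 4: Convert to MPa (x1000): sigma = 89.3 MPa


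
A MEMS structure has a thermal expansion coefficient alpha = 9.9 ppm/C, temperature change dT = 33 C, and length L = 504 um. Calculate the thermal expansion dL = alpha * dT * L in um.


Step 1: Convert CTE: alpha = 9.9 ppm/C = 9.9e-6 /C
Step 2: dL = 9.9e-6 * 33 * 504
dL = 0.1647 um


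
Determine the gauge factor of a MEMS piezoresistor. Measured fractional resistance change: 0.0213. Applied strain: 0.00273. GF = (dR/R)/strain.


Step 1: Identify values.
dR/R = 0.0213, strain = 0.00273
Step 2: GF = (dR/R) / strain = 0.0213 / 0.00273
GF = 7.8


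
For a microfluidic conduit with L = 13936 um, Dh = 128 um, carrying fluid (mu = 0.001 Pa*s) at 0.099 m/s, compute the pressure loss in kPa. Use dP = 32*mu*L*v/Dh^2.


Step 1: Convert to SI: L = 13936e-6 m, Dh = 128e-6 m
Step 2: dP = 32 * 0.001 * 13936e-6 * 0.099 / (128e-6)^2
Step 3: dP = 2694.66 Pa
Step 4: Convert to kPa: dP = 2.69 kPa


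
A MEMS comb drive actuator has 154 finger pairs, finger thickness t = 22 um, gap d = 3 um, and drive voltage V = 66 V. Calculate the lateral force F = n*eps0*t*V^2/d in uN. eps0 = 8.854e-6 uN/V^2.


Step 1: Parameters: n=154, eps0=8.854e-6 uN/V^2, t=22 um, V=66 V, d=3 um
Step 2: V^2 = 4356
Step 3: F = 154 * 8.854e-6 * 22 * 4356 / 3
F = 43.556 uN


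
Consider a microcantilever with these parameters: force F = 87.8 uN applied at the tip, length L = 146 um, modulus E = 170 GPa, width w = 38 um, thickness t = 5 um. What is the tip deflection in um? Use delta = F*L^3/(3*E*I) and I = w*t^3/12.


Step 1: Calculate the second moment of area.
I = w * t^3 / 12 = 38 * 5^3 / 12 = 395.8333 um^4
Step 2: Convert E to consistent units (1 GPa = 1000 uN/um^2).
E = 170 GPa = 170000 uN/um^2
Step 3: Calculate tip deflection.
delta = F * L^3 / (3 * E * I)
delta = 87.8 * 146^3 / (3 * 170000 * 395.8333)
delta = 1.3535 um


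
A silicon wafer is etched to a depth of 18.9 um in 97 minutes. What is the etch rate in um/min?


Step 1: Etch rate = depth / time
Step 2: rate = 18.9 / 97
rate = 0.195 um/min


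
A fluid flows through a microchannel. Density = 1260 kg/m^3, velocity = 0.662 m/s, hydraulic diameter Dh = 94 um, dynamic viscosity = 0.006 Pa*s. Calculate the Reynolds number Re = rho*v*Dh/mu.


Step 1: Convert Dh to meters: Dh = 94e-6 m
Step 2: Re = rho * v * Dh / mu
Re = 1260 * 0.662 * 94e-6 / 0.006
Re = 13.068


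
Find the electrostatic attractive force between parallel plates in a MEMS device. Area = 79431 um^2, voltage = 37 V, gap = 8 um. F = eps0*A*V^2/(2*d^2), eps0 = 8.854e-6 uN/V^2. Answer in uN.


Step 1: Identify parameters.
eps0 = 8.854e-6 uN/V^2, A = 79431 um^2, V = 37 V, d = 8 um
Step 2: Compute V^2 = 37^2 = 1369
Step 3: Compute d^2 = 8^2 = 64
Step 4: F = 0.5 * 8.854e-6 * 79431 * 1369 / 64
F = 7.522 uN


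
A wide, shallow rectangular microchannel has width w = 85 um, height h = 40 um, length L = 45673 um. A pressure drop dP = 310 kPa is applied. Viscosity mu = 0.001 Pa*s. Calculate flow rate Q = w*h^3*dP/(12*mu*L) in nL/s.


Step 1: Convert all dimensions to SI (meters).
w = 85e-6 m, h = 40e-6 m, L = 45673e-6 m, dP = 310e3 Pa
Step 2: Q = w * h^3 * dP / (12 * mu * L)
Q = 85e-6 * (40e-6)^3 * 310e3 / (12 * 0.001 * 45673e-6) = 3.07694553e-09 m^3/s
Step 3: Convert Q from m^3/s to nL/s (1 m^3 = 1e12 nL, so multiply by 1e12).
Q = 3076.946 nL/s


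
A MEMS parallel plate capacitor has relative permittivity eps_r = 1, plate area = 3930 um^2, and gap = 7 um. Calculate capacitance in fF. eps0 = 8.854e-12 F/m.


Step 1: Convert area to m^2: A = 3930e-12 m^2
Step 2: Convert gap to m: d = 7e-6 m
Step 3: C = eps0 * eps_r * A / d
C = 8.854e-12 * 1 * 3930e-12 / 7e-6
Step 4: Convert to fF (multiply by 1e15).
C = 4.97 fF


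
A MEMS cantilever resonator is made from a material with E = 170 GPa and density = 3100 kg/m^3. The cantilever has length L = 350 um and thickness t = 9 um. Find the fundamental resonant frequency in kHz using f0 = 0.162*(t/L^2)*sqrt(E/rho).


Step 1: Convert units to SI.
t_SI = 9e-6 m, L_SI = 350e-6 m
Step 2: Calculate sqrt(E/rho).
sqrt(170e9 / 3100) = 7405.32 m/s
Step 3: Compute f0.
f0 = 0.162 * 9e-6 / (350e-6)^2 * 7405.32 = 88138.4 Hz = 88.14 kHz


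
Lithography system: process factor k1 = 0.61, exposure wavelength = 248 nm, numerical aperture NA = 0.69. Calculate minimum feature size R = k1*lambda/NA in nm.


Step 1: Identify values: k1 = 0.61, lambda = 248 nm, NA = 0.69
Step 2: R = k1 * lambda / NA
R = 0.61 * 248 / 0.69
R = 219.2 nm


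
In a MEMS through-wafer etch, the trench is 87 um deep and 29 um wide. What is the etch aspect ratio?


Step 1: AR = depth / width
Step 2: AR = 87 / 29
AR = 3.0


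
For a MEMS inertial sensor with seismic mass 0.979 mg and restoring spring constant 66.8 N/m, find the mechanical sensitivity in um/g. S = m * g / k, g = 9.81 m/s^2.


Step 1: Convert mass: m = 0.979 mg = 9.79e-07 kg
Step 2: S = m * g / k = 9.79e-07 * 9.81 / 66.8
Step 3: S = 1.44e-07 m/g
Step 4: Convert to um/g: S = 0.144 um/g


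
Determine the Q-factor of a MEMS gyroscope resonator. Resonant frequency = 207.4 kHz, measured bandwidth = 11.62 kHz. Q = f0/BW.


Step 1: Q = f0 / bandwidth
Step 2: Q = 207.4 / 11.62
Q = 17.8


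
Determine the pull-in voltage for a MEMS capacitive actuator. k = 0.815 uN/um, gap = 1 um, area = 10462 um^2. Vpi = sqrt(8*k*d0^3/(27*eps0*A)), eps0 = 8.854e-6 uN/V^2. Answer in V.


Step 1: Compute numerator: 8 * k * d0^3 = 8 * 0.815 * 1^3 = 6.52
Step 2: Compute denominator: 27 * eps0 * A = 27 * 8.854e-6 * 10462 = 2.501025
Step 3: Vpi = sqrt(6.52 / 2.501025)
Vpi = 1.61 V
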